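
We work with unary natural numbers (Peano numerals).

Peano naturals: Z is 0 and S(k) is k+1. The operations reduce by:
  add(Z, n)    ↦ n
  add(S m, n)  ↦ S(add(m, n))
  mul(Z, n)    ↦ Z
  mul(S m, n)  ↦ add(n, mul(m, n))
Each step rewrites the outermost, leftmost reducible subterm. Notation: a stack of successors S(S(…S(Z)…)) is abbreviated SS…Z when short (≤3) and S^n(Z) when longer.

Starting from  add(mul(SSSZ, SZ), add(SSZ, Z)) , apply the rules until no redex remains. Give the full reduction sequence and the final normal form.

Answer: normal form = S^5(Z)  (in 17 steps)

Reduction:
  start: add(mul(SSSZ, SZ), add(SSZ, Z))
  [1] add(add(SZ, mul(SSZ, SZ)), add(SSZ, Z))
  [2] add(S(add(Z, mul(SSZ, SZ))), add(SSZ, Z))
  [3] S(add(add(Z, mul(SSZ, SZ)), add(SSZ, Z)))
  [4] S(add(mul(SSZ, SZ), add(SSZ, Z)))
  [5] S(add(add(SZ, mul(SZ, SZ)), add(SSZ, Z)))
  [6] S(add(S(add(Z, mul(SZ, SZ))), add(SSZ, Z)))
  [7] S(S(add(add(Z, mul(SZ, SZ)), add(SSZ, Z))))
  [8] S(S(add(mul(SZ, SZ), add(SSZ, Z))))
  [9] S(S(add(add(SZ, mul(Z, SZ)), add(SSZ, Z))))
  [10] S(S(add(S(add(Z, mul(Z, SZ))), add(SSZ, Z))))
  [11] S(S(S(add(add(Z, mul(Z, SZ)), add(SSZ, Z)))))
  [12] S(S(S(add(mul(Z, SZ), add(SSZ, Z)))))
  [13] S(S(S(add(Z, add(SSZ, Z)))))
  [14] S(S(S(add(SSZ, Z))))
  [15] S(S(S(S(add(SZ, Z)))))
  [16] S(S(S(S(S(add(Z, Z))))))
  [17] S^5(Z)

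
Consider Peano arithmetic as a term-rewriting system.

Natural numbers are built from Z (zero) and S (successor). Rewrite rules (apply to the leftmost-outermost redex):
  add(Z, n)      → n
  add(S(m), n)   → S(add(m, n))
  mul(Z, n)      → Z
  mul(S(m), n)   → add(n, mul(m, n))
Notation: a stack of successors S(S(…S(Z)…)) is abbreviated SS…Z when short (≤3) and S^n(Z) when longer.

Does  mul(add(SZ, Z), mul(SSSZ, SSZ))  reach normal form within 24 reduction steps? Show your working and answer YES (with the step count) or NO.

  start: mul(add(SZ, Z), mul(SSSZ, SSZ))
  step 1: mul(S(add(Z, Z)), mul(SSSZ, SSZ))
  step 2: add(mul(SSSZ, SSZ), mul(add(Z, Z), mul(SSSZ, SSZ)))
  step 3: add(add(SSZ, mul(SSZ, SSZ)), mul(add(Z, Z), mul(SSSZ, SSZ)))
  step 4: add(S(add(SZ, mul(SSZ, SSZ))), mul(add(Z, Z), mul(SSSZ, SSZ)))
  step 5: S(add(add(SZ, mul(SSZ, SSZ)), mul(add(Z, Z), mul(SSSZ, SSZ))))
  step 6: S(add(S(add(Z, mul(SSZ, SSZ))), mul(add(Z, Z), mul(SSSZ, SSZ))))
  step 7: S(S(add(add(Z, mul(SSZ, SSZ)), mul(add(Z, Z), mul(SSSZ, SSZ)))))
  step 8: S(S(add(mul(SSZ, SSZ), mul(add(Z, Z), mul(SSSZ, SSZ)))))
  step 9: S(S(add(add(SSZ, mul(SZ, SSZ)), mul(add(Z, Z), mul(SSSZ, SSZ)))))
  step 10: S(S(add(S(add(SZ, mul(SZ, SSZ))), mul(add(Z, Z), mul(SSSZ, SSZ)))))
  step 11: S(S(S(add(add(SZ, mul(SZ, SSZ)), mul(add(Z, Z), mul(SSSZ, SSZ))))))
  step 12: S(S(S(add(S(add(Z, mul(SZ, SSZ))), mul(add(Z, Z), mul(SSSZ, SSZ))))))
  step 13: S(S(S(S(add(add(Z, mul(SZ, SSZ)), mul(add(Z, Z), mul(SSSZ, SSZ)))))))
  step 14: S(S(S(S(add(mul(SZ, SSZ), mul(add(Z, Z), mul(SSSZ, SSZ)))))))
  step 15: S(S(S(S(add(add(SSZ, mul(Z, SSZ)), mul(add(Z, Z), mul(SSSZ, SSZ)))))))
  step 16: S(S(S(S(add(S(add(SZ, mul(Z, SSZ))), mul(add(Z, Z), mul(SSSZ, SSZ)))))))
  step 17: S(S(S(S(S(add(add(SZ, mul(Z, SSZ)), mul(add(Z, Z), mul(SSSZ, SSZ))))))))
  step 18: S(S(S(S(S(add(S(add(Z, mul(Z, SSZ))), mul(add(Z, Z), mul(SSSZ, SSZ))))))))
  step 19: S(S(S(S(S(S(add(add(Z, mul(Z, SSZ)), mul(add(Z, Z), mul(SSSZ, SSZ)))))))))
  step 20: S(S(S(S(S(S(add(mul(Z, SSZ), mul(add(Z, Z), mul(SSSZ, SSZ)))))))))
  step 21: S(S(S(S(S(S(add(Z, mul(add(Z, Z), mul(SSSZ, SSZ)))))))))
  step 22: S(S(S(S(S(S(mul(add(Z, Z), mul(SSSZ, SSZ))))))))
  step 23: S(S(S(S(S(S(mul(Z, mul(SSSZ, SSZ))))))))
  step 24: S^6(Z)

Answer: YES — reaches normal form S^6(Z) in 24 ≤ 24 steps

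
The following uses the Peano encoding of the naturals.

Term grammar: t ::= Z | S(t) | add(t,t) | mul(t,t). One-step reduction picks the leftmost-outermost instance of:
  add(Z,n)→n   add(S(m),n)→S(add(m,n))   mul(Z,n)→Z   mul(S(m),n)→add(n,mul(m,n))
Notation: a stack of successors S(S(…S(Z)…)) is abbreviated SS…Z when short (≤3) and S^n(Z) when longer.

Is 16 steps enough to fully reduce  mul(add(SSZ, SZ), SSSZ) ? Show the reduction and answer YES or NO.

  start: mul(add(SSZ, SZ), SSSZ)
  →1  mul(S(add(SZ, SZ)), SSSZ)
  →2  add(SSSZ, mul(add(SZ, SZ), SSSZ))
  →3  S(add(SSZ, mul(add(SZ, SZ), SSSZ)))
  →4  S(S(add(SZ, mul(add(SZ, SZ), SSSZ))))
  →5  S(S(S(add(Z, mul(add(SZ, SZ), SSSZ)))))
  →6  S(S(S(mul(add(SZ, SZ), SSSZ))))
  →7  S(S(S(mul(S(add(Z, SZ)), SSSZ))))
  →8  S(S(S(add(SSSZ, mul(add(Z, SZ), SSSZ)))))
  →9  S(S(S(S(add(SSZ, mul(add(Z, SZ), SSSZ))))))
  →10  S(S(S(S(S(add(SZ, mul(add(Z, SZ), SSSZ)))))))
  →11  S(S(S(S(S(S(add(Z, mul(add(Z, SZ), SSSZ))))))))
  →12  S(S(S(S(S(S(mul(add(Z, SZ), SSSZ)))))))
  →13  S(S(S(S(S(S(mul(SZ, SSSZ)))))))
  →14  S(S(S(S(S(S(add(SSSZ, mul(Z, SSSZ))))))))
  →15  S(S(S(S(S(S(S(add(SSZ, mul(Z, SSSZ)))))))))
  →16  S(S(S(S(S(S(S(S(add(SZ, mul(Z, SSSZ))))))))))

Answer: NO — after 16 steps the term is S(S(S(S(S(S(S(S(add(SZ, mul(Z, SSSZ)))))))))), not yet normal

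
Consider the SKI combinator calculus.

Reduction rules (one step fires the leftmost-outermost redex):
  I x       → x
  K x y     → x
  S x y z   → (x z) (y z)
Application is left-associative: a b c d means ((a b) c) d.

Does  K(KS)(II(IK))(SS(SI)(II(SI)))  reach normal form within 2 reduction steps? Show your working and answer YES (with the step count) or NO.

  start: K(KS)(II(IK))(SS(SI)(II(SI)))
  [1] KS(SS(SI)(II(SI)))
  [2] S

Answer: YES — reaches normal form S in 2 ≤ 2 steps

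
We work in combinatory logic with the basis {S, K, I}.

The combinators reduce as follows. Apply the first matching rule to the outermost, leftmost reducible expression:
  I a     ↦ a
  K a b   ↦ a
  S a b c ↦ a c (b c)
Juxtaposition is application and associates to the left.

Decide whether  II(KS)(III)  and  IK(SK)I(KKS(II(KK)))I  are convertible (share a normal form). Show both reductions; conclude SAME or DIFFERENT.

Term A:
  start: II(KS)(III)
  →1  I(KS)(III)
  →2  KS(III)
  →3  S

Term B:
  start: IK(SK)I(KKS(II(KK)))I
  →1  K(SK)I(KKS(II(KK)))I
  →2  SK(KKS(II(KK)))I
  →3  KI(KKS(II(KK))I)
  →4  I

Answer: DIFFERENT — A ⇓ S, B ⇓ I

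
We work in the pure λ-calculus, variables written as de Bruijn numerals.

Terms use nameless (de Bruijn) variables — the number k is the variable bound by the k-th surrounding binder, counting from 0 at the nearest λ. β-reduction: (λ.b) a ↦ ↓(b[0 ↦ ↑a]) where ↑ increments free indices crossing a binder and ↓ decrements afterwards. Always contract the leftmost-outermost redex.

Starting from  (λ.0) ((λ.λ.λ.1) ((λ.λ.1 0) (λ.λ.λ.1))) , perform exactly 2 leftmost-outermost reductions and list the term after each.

Answer: after 2 steps: λ.λ.1

Reduction:
  start: (λ.0) ((λ.λ.λ.1) ((λ.λ.1 0) (λ.λ.λ.1)))
  [1] (λ.λ.λ.1) ((λ.λ.1 0) (λ.λ.λ.1))
  [2] λ.λ.1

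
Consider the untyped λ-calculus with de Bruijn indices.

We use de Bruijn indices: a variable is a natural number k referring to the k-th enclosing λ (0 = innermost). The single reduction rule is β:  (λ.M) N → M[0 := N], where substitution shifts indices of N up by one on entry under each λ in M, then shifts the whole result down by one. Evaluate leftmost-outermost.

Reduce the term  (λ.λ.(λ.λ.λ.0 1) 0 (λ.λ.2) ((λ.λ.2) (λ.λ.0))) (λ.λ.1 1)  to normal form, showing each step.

Answer: normal form = λ.0  (in 6 steps)

Reduction:
  start: (λ.λ.(λ.λ.λ.0 1) 0 (λ.λ.2) ((λ.λ.2) (λ.λ.0))) (λ.λ.1 1)
  [1] λ.(λ.λ.λ.0 1) 0 (λ.λ.2) ((λ.λ.2) (λ.λ.0))
  [2] λ.(λ.λ.0 1) (λ.λ.2) ((λ.λ.2) (λ.λ.0))
  [3] λ.(λ.0 (λ.λ.3)) ((λ.λ.2) (λ.λ.0))
  [4] λ.(λ.λ.2) (λ.λ.0) (λ.λ.2)
  [5] λ.(λ.1) (λ.λ.2)
  [6] λ.0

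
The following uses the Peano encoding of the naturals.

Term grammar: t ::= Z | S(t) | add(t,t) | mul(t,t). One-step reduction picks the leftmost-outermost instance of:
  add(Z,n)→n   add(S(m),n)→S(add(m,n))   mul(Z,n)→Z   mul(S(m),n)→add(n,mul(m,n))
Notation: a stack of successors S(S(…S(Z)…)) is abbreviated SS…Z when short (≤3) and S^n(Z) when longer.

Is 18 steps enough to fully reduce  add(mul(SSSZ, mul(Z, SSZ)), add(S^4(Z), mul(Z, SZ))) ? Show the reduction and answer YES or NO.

  start: add(mul(SSSZ, mul(Z, SSZ)), add(S^4(Z), mul(Z, SZ)))
  →1  add(add(mul(Z, SSZ), mul(SSZ, mul(Z, SSZ))), add(S^4(Z), mul(Z, SZ)))
  →2  add(add(Z, mul(SSZ, mul(Z, SSZ))), add(S^4(Z), mul(Z, SZ)))
  →3  add(mul(SSZ, mul(Z, SSZ)), add(S^4(Z), mul(Z, SZ)))
  →4  add(add(mul(Z, SSZ), mul(SZ, mul(Z, SSZ))), add(S^4(Z), mul(Z, SZ)))
  →5  add(add(Z, mul(SZ, mul(Z, SSZ))), add(S^4(Z), mul(Z, SZ)))
  →6  add(mul(SZ, mul(Z, SSZ)), add(S^4(Z), mul(Z, SZ)))
  →7  add(add(mul(Z, SSZ), mul(Z, mul(Z, SSZ))), add(S^4(Z), mul(Z, SZ)))
  →8  add(add(Z, mul(Z, mul(Z, SSZ))), add(S^4(Z), mul(Z, SZ)))
  →9  add(mul(Z, mul(Z, SSZ)), add(S^4(Z), mul(Z, SZ)))
  →10  add(Z, add(S^4(Z), mul(Z, SZ)))
  →11  add(S^4(Z), mul(Z, SZ))
  →12  S(add(SSSZ, mul(Z, SZ)))
  →13  S(S(add(SSZ, mul(Z, SZ))))
  →14  S(S(S(add(SZ, mul(Z, SZ)))))
  →15  S(S(S(S(add(Z, mul(Z, SZ))))))
  →16  S(S(S(S(mul(Z, SZ)))))
  →17  S^4(Z)

Answer: YES — reaches normal form S^4(Z) in 17 ≤ 18 steps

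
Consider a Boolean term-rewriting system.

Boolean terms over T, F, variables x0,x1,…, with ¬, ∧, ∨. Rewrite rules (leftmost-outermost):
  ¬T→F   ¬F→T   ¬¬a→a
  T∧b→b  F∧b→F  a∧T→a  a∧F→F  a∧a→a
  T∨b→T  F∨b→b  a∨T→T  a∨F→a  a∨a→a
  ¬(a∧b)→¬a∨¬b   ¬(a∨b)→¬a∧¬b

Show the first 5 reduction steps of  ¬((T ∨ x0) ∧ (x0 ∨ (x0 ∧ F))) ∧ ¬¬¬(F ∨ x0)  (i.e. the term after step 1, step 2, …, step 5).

  start: ¬((T ∨ x0) ∧ (x0 ∨ (x0 ∧ F))) ∧ ¬¬¬(F ∨ x0)
  →1  (¬(T ∨ x0) ∨ ¬(x0 ∨ (x0 ∧ F))) ∧ ¬¬¬(F ∨ x0)
  →2  ((¬T ∧ ¬x0) ∨ ¬(x0 ∨ (x0 ∧ F))) ∧ ¬¬¬(F ∨ x0)
  →3  ((F ∧ ¬x0) ∨ ¬(x0 ∨ (x0 ∧ F))) ∧ ¬¬¬(F ∨ x0)
  →4  (F ∨ ¬(x0 ∨ (x0 ∧ F))) ∧ ¬¬¬(F ∨ x0)
  →5  ¬(x0 ∨ (x0 ∧ F)) ∧ ¬¬¬(F ∨ x0)

Answer: after 5 steps: ¬(x0 ∨ (x0 ∧ F)) ∧ ¬¬¬(F ∨ x0)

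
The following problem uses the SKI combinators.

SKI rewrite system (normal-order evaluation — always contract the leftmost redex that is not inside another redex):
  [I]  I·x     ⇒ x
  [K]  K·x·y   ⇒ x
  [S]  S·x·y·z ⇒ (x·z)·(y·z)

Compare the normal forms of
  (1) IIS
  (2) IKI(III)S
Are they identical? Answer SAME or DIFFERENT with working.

Term A:
  start: IIS
  step 1: IS
  step 2: S

Term B:
  start: IKI(III)S
  step 1: KI(III)S
  step 2: IS
  step 3: S

Answer: SAME — A ⇓ S, B ⇓ S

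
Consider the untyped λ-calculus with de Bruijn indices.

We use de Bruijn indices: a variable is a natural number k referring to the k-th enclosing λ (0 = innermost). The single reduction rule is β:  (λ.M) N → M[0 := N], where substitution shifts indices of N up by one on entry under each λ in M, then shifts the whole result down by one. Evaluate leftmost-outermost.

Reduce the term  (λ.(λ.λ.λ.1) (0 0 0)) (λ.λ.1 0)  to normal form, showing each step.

  start: (λ.(λ.λ.λ.1) (0 0 0)) (λ.λ.1 0)
  →1  (λ.λ.λ.1) ((λ.λ.1 0) (λ.λ.1 0) (λ.λ.1 0))
  →2  λ.λ.1

Answer: normal form = λ.λ.1  (in 2 steps)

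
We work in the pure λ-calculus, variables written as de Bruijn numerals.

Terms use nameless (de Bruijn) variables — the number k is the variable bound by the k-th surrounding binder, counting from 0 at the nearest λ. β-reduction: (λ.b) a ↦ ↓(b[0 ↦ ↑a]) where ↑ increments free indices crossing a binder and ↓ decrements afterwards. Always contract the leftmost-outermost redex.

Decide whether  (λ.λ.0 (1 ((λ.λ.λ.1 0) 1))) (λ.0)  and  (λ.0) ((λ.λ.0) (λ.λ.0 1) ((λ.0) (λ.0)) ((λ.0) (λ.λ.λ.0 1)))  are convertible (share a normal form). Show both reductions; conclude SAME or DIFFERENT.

Term A:
  start: (λ.λ.0 (1 ((λ.λ.λ.1 0) 1))) (λ.0)
  [1] λ.0 ((λ.0) ((λ.λ.λ.1 0) (λ.0)))
  [2] λ.0 ((λ.λ.λ.1 0) (λ.0))
  [3] λ.0 (λ.λ.1 0)

Term B:
  start: (λ.0) ((λ.λ.0) (λ.λ.0 1) ((λ.0) (λ.0)) ((λ.0) (λ.λ.λ.0 1)))
  [1] (λ.λ.0) (λ.λ.0 1) ((λ.0) (λ.0)) ((λ.0) (λ.λ.λ.0 1))
  [2] (λ.0) ((λ.0) (λ.0)) ((λ.0) (λ.λ.λ.0 1))
  [3] (λ.0) (λ.0) ((λ.0) (λ.λ.λ.0 1))
  [4] (λ.0) ((λ.0) (λ.λ.λ.0 1))
  [5] (λ.0) (λ.λ.λ.0 1)
  [6] λ.λ.λ.0 1

Answer: DIFFERENT — A ⇓ λ.0 (λ.λ.1 0), B ⇓ λ.λ.λ.0 1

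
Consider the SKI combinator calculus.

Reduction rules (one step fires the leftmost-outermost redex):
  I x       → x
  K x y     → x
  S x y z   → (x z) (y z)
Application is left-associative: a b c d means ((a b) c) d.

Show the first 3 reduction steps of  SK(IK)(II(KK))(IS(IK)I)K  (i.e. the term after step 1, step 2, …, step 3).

  start: SK(IK)(II(KK))(IS(IK)I)K
  [1] K(II(KK))(IK(II(KK)))(IS(IK)I)K
  [2] II(KK)(IS(IK)I)K
  [3] I(KK)(IS(IK)I)K

Answer: after 3 steps: I(KK)(IS(IK)I)K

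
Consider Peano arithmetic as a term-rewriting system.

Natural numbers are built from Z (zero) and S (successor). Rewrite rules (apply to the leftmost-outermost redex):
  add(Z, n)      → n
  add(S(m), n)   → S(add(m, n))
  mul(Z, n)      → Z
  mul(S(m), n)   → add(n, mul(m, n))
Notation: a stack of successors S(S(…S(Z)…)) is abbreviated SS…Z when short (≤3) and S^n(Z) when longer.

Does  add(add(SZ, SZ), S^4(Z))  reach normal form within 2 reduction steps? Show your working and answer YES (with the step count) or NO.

  start: add(add(SZ, SZ), S^4(Z))
  step 1: add(S(add(Z, SZ)), S^4(Z))
  step 2: S(add(add(Z, SZ), S^4(Z)))

Answer: NO — after 2 steps the term is S(add(add(Z, SZ), S^4(Z))), not yet normal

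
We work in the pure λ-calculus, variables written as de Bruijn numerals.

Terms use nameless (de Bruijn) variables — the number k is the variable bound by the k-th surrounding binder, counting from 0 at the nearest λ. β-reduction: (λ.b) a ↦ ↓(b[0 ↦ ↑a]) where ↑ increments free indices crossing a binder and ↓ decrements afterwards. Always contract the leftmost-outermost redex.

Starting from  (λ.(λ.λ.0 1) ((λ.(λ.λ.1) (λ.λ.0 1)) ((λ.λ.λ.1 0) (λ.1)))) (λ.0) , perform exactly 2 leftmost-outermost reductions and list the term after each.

  start: (λ.(λ.λ.0 1) ((λ.(λ.λ.1) (λ.λ.0 1)) ((λ.λ.λ.1 0) (λ.1)))) (λ.0)
  →1  (λ.λ.0 1) ((λ.(λ.λ.1) (λ.λ.0 1)) ((λ.λ.λ.1 0) (λ.λ.0)))
  →2  λ.0 ((λ.(λ.λ.1) (λ.λ.0 1)) ((λ.λ.λ.1 0) (λ.λ.0)))

Answer: after 2 steps: λ.0 ((λ.(λ.λ.1) (λ.λ.0 1)) ((λ.λ.λ.1 0) (λ.λ.0)))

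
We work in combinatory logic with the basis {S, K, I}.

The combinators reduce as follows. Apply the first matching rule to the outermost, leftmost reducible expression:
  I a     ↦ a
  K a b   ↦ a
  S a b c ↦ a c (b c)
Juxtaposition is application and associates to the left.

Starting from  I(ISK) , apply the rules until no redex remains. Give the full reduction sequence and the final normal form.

  start: I(ISK)
  step 1: ISK
  step 2: SK

Answer: normal form = SK  (in 2 steps)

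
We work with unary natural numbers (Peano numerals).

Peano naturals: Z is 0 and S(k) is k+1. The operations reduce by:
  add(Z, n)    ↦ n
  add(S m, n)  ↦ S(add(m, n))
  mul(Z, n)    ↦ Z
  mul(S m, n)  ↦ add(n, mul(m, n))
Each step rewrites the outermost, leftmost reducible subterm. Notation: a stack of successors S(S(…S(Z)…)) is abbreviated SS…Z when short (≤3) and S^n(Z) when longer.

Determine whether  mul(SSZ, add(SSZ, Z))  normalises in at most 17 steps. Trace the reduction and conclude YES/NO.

  start: mul(SSZ, add(SSZ, Z))
  step 1: add(add(SSZ, Z), mul(SZ, add(SSZ, Z)))
  step 2: add(S(add(SZ, Z)), mul(SZ, add(SSZ, Z)))
  step 3: S(add(add(SZ, Z), mul(SZ, add(SSZ, Z))))
  step 4: S(add(S(add(Z, Z)), mul(SZ, add(SSZ, Z))))
  step 5: S(S(add(add(Z, Z), mul(SZ, add(SSZ, Z)))))
  step 6: S(S(add(Z, mul(SZ, add(SSZ, Z)))))
  step 7: S(S(mul(SZ, add(SSZ, Z))))
  step 8: S(S(add(add(SSZ, Z), mul(Z, add(SSZ, Z)))))
  step 9: S(S(add(S(add(SZ, Z)), mul(Z, add(SSZ, Z)))))
  step 10: S(S(S(add(add(SZ, Z), mul(Z, add(SSZ, Z))))))
  step 11: S(S(S(add(S(add(Z, Z)), mul(Z, add(SSZ, Z))))))
  step 12: S(S(S(S(add(add(Z, Z), mul(Z, add(SSZ, Z)))))))
  step 13: S(S(S(S(add(Z, mul(Z, add(SSZ, Z)))))))
  step 14: S(S(S(S(mul(Z, add(SSZ, Z))))))
  step 15: S^4(Z)

Answer: YES — reaches normal form S^4(Z) in 15 ≤ 17 steps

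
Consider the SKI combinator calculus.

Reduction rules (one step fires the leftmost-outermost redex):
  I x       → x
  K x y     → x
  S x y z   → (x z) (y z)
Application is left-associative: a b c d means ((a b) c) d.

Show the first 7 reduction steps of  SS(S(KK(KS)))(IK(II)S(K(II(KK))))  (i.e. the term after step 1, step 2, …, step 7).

  start: SS(S(KK(KS)))(IK(II)S(K(II(KK))))
  →1  S(IK(II)S(K(II(KK))))(S(KK(KS))(IK(II)S(K(II(KK)))))
  →2  S(K(II)S(K(II(KK))))(S(KK(KS))(IK(II)S(K(II(KK)))))
  →3  S(II(K(II(KK))))(S(KK(KS))(IK(II)S(K(II(KK)))))
  →4  S(I(K(II(KK))))(S(KK(KS))(IK(II)S(K(II(KK)))))
  →5  S(K(II(KK)))(S(KK(KS))(IK(II)S(K(II(KK)))))
  →6  S(K(I(KK)))(S(KK(KS))(IK(II)S(K(II(KK)))))
  →7  S(K(KK))(S(KK(KS))(IK(II)S(K(II(KK)))))

Answer: after 7 steps: S(K(KK))(S(KK(KS))(IK(II)S(K(II(KK)))))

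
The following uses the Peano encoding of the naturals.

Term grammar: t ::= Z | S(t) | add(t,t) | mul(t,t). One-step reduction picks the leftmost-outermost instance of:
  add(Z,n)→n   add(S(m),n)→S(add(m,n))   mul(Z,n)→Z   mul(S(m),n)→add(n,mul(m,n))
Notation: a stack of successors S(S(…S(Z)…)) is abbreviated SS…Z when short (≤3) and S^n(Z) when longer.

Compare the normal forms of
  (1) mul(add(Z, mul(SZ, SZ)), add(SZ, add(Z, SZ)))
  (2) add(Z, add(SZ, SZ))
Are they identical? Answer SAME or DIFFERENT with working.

Answer: SAME — A ⇓ SSZ, B ⇓ SSZ

Reduction:
Term A:
  start: mul(add(Z, mul(SZ, SZ)), add(SZ, add(Z, SZ)))
  step 1: mul(mul(SZ, SZ), add(SZ, add(Z, SZ)))
  step 2: mul(add(SZ, mul(Z, SZ)), add(SZ, add(Z, SZ)))
  step 3: mul(S(add(Z, mul(Z, SZ))), add(SZ, add(Z, SZ)))
  step 4: add(add(SZ, add(Z, SZ)), mul(add(Z, mul(Z, SZ)), add(SZ, add(Z, SZ))))
  step 5: add(S(add(Z, add(Z, SZ))), mul(add(Z, mul(Z, SZ)), add(SZ, add(Z, SZ))))
  step 6: S(add(add(Z, add(Z, SZ)), mul(add(Z, mul(Z, SZ)), add(SZ, add(Z, SZ)))))
  step 7: S(add(add(Z, SZ), mul(add(Z, mul(Z, SZ)), add(SZ, add(Z, SZ)))))
  step 8: S(add(SZ, mul(add(Z, mul(Z, SZ)), add(SZ, add(Z, SZ)))))
  step 9: S(S(add(Z, mul(add(Z, mul(Z, SZ)), add(SZ, add(Z, SZ))))))
  step 10: S(S(mul(add(Z, mul(Z, SZ)), add(SZ, add(Z, SZ)))))
  step 11: S(S(mul(mul(Z, SZ), add(SZ, add(Z, SZ)))))
  step 12: S(S(mul(Z, add(SZ, add(Z, SZ)))))
  step 13: SSZ

Term B:
  start: add(Z, add(SZ, SZ))
  step 1: add(SZ, SZ)
  step 2: S(add(Z, SZ))
  step 3: SSZ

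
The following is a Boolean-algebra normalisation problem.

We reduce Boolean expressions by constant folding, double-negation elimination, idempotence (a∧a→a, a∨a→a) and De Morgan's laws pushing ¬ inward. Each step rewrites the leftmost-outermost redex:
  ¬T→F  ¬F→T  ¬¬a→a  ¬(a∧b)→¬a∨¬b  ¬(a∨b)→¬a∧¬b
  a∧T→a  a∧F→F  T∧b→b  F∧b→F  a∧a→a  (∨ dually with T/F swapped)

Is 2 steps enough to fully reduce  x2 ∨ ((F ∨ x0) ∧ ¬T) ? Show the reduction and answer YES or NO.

Answer: NO — after 2 steps the term is x2 ∨ (x0 ∧ F), not yet normal

Working:
  start: x2 ∨ ((F ∨ x0) ∧ ¬T)
  →1  x2 ∨ (x0 ∧ ¬T)
  →2  x2 ∨ (x0 ∧ F)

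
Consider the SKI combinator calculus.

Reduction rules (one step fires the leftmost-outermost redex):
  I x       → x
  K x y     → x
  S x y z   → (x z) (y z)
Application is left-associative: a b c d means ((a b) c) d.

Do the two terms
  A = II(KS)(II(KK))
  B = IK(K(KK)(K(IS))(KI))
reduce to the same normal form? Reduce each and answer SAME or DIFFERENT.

Answer: DIFFERENT — A ⇓ S, B ⇓ KK

Derivation:
Term A:
  start: II(KS)(II(KK))
  step 1: I(KS)(II(KK))
  step 2: KS(II(KK))
  step 3: S

Term B:
  start: IK(K(KK)(K(IS))(KI))
  step 1: K(K(KK)(K(IS))(KI))
  step 2: K(KK(KI))
  step 3: KK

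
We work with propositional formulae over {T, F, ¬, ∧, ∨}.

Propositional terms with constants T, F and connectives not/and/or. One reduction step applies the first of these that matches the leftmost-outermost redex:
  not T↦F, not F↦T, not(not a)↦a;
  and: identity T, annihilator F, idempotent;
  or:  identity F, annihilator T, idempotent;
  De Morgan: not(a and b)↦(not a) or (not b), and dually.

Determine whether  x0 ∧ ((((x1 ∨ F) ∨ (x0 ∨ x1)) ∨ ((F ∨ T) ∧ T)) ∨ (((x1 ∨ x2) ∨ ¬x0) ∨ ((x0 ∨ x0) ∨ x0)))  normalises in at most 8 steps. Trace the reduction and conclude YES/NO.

  start: x0 ∧ ((((x1 ∨ F) ∨ (x0 ∨ x1)) ∨ ((F ∨ T) ∧ T)) ∨ (((x1 ∨ x2) ∨ ¬x0) ∨ ((x0 ∨ x0) ∨ x0)))
  →1  x0 ∧ (((x1 ∨ (x0 ∨ x1)) ∨ ((F ∨ T) ∧ T)) ∨ (((x1 ∨ x2) ∨ ¬x0) ∨ ((x0 ∨ x0) ∨ x0)))
  →2  x0 ∧ (((x1 ∨ (x0 ∨ x1)) ∨ (F ∨ T)) ∨ (((x1 ∨ x2) ∨ ¬x0) ∨ ((x0 ∨ x0) ∨ x0)))
  →3  x0 ∧ (((x1 ∨ (x0 ∨ x1)) ∨ T) ∨ (((x1 ∨ x2) ∨ ¬x0) ∨ ((x0 ∨ x0) ∨ x0)))
  →4  x0 ∧ (T ∨ (((x1 ∨ x2) ∨ ¬x0) ∨ ((x0 ∨ x0) ∨ x0)))
  →5  x0 ∧ T
  →6  x0

Answer: YES — reaches normal form x0 in 6 ≤ 8 steps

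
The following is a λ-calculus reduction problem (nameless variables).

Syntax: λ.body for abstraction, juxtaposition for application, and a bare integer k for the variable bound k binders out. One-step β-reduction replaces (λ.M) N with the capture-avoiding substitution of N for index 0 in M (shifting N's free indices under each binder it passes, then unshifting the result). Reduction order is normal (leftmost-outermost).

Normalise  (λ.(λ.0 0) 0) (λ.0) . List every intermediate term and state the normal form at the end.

Answer: normal form = λ.0  (in 3 steps)

Working:
  start: (λ.(λ.0 0) 0) (λ.0)
  step 1: (λ.0 0) (λ.0)
  step 2: (λ.0) (λ.0)
  step 3: λ.0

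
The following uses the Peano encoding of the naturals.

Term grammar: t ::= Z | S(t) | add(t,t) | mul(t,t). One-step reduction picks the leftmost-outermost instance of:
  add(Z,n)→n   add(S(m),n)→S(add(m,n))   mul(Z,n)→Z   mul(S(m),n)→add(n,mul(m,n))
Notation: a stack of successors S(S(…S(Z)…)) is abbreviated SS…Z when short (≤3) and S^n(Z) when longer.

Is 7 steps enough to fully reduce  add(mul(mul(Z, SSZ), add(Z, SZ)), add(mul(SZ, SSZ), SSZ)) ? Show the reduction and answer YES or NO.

  start: add(mul(mul(Z, SSZ), add(Z, SZ)), add(mul(SZ, SSZ), SSZ))
  →1  add(mul(Z, add(Z, SZ)), add(mul(SZ, SSZ), SSZ))
  →2  add(Z, add(mul(SZ, SSZ), SSZ))
  →3  add(mul(SZ, SSZ), SSZ)
  →4  add(add(SSZ, mul(Z, SSZ)), SSZ)
  →5  add(S(add(SZ, mul(Z, SSZ))), SSZ)
  →6  S(add(add(SZ, mul(Z, SSZ)), SSZ))
  →7  S(add(S(add(Z, mul(Z, SSZ))), SSZ))

Answer: NO — after 7 steps the term is S(add(S(add(Z, mul(Z, SSZ))), SSZ)), not yet normal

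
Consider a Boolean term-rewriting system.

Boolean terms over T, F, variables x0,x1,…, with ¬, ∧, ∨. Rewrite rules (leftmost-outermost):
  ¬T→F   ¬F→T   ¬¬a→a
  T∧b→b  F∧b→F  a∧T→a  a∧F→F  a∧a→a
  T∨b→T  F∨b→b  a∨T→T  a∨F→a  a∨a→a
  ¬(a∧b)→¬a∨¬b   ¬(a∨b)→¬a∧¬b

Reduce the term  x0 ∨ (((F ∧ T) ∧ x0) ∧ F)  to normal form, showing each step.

Answer: normal form = x0  (in 2 steps)

Working:
  start: x0 ∨ (((F ∧ T) ∧ x0) ∧ F)
  step 1: x0 ∨ F
  step 2: x0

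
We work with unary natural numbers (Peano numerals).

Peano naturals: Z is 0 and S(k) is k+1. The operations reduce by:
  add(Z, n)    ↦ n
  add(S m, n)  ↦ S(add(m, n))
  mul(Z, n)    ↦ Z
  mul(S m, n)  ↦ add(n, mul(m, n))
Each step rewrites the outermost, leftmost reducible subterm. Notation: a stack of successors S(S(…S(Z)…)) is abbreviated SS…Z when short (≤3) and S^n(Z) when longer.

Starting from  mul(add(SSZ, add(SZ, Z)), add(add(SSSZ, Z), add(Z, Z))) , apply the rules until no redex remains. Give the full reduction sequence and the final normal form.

  start: mul(add(SSZ, add(SZ, Z)), add(add(SSSZ, Z), add(Z, Z)))
  step 1: mul(S(add(SZ, add(SZ, Z))), add(add(SSSZ, Z), add(Z, Z)))
  step 2: add(add(add(SSSZ, Z), add(Z, Z)), mul(add(SZ, add(SZ, Z)), add(add(SSSZ, Z), add(Z, Z))))
  step 3: add(add(S(add(SSZ, Z)), add(Z, Z)), mul(add(SZ, add(SZ, Z)), add(add(SSSZ, Z), add(Z, Z))))
  step 4: add(S(add(add(SSZ, Z), add(Z, Z))), mul(add(SZ, add(SZ, Z)), add(add(SSSZ, Z), add(Z, Z))))
  step 5: S(add(add(add(SSZ, Z), add(Z, Z)), mul(add(SZ, add(SZ, Z)), add(add(SSSZ, Z), add(Z, Z)))))
  step 6: S(add(add(S(add(SZ, Z)), add(Z, Z)), mul(add(SZ, add(SZ, Z)), add(add(SSSZ, Z), add(Z, Z)))))
  step 7: S(add(S(add(add(SZ, Z), add(Z, Z))), mul(add(SZ, add(SZ, Z)), add(add(SSSZ, Z), add(Z, Z)))))
  step 8: S(S(add(add(add(SZ, Z), add(Z, Z)), mul(add(SZ, add(SZ, Z)), add(add(SSSZ, Z), add(Z, Z))))))
  step 9: S(S(add(add(S(add(Z, Z)), add(Z, Z)), mul(add(SZ, add(SZ, Z)), add(add(SSSZ, Z), add(Z, Z))))))
  step 10: S(S(add(S(add(add(Z, Z), add(Z, Z))), mul(add(SZ, add(SZ, Z)), add(add(SSSZ, Z), add(Z, Z))))))
  step 11: S(S(S(add(add(add(Z, Z), add(Z, Z)), mul(add(SZ, add(SZ, Z)), add(add(SSSZ, Z), add(Z, Z)))))))
  step 12: S(S(S(add(add(Z, add(Z, Z)), mul(add(SZ, add(SZ, Z)), add(add(SSSZ, Z), add(Z, Z)))))))
  step 13: S(S(S(add(add(Z, Z), mul(add(SZ, add(SZ, Z)), add(add(SSSZ, Z), add(Z, Z)))))))
  step 14: S(S(S(add(Z, mul(add(SZ, add(SZ, Z)), add(add(SSSZ, Z), add(Z, Z)))))))
  step 15: S(S(S(mul(add(SZ, add(SZ, Z)), add(add(SSSZ, Z), add(Z, Z))))))
  step 16: S(S(S(mul(S(add(Z, add(SZ, Z))), add(add(SSSZ, Z), add(Z, Z))))))
  step 17: S(S(S(add(add(add(SSSZ, Z), add(Z, Z)), mul(add(Z, add(SZ, Z)), add(add(SSSZ, Z), add(Z, Z)))))))
  step 18: S(S(S(add(add(S(add(SSZ, Z)), add(Z, Z)), mul(add(Z, add(SZ, Z)), add(add(SSSZ, Z), add(Z, Z)))))))
  step 19: S(S(S(add(S(add(add(SSZ, Z), add(Z, Z))), mul(add(Z, add(SZ, Z)), add(add(SSSZ, Z), add(Z, Z)))))))
  step 20: S(S(S(S(add(add(add(SSZ, Z), add(Z, Z)), mul(add(Z, add(SZ, Z)), add(add(SSSZ, Z), add(Z, Z))))))))
  step 21: S(S(S(S(add(add(S(add(SZ, Z)), add(Z, Z)), mul(add(Z, add(SZ, Z)), add(add(SSSZ, Z), add(Z, Z))))))))
  step 22: S(S(S(S(add(S(add(add(SZ, Z), add(Z, Z))), mul(add(Z, add(SZ, Z)), add(add(SSSZ, Z), add(Z, Z))))))))
  step 23: S(S(S(S(S(add(add(add(SZ, Z), add(Z, Z)), mul(add(Z, add(SZ, Z)), add(add(SSSZ, Z), add(Z, Z)))))))))
  step 24: S(S(S(S(S(add(add(S(add(Z, Z)), add(Z, Z)), mul(add(Z, add(SZ, Z)), add(add(SSSZ, Z), add(Z, Z)))))))))
  step 25: S(S(S(S(S(add(S(add(add(Z, Z), add(Z, Z))), mul(add(Z, add(SZ, Z)), add(add(SSSZ, Z), add(Z, Z)))))))))
  step 26: S(S(S(S(S(S(add(add(add(Z, Z), add(Z, Z)), mul(add(Z, add(SZ, Z)), add(add(SSSZ, Z), add(Z, Z))))))))))
  step 27: S(S(S(S(S(S(add(add(Z, add(Z, Z)), mul(add(Z, add(SZ, Z)), add(add(SSSZ, Z), add(Z, Z))))))))))
  step 28: S(S(S(S(S(S(add(add(Z, Z), mul(add(Z, add(SZ, Z)), add(add(SSSZ, Z), add(Z, Z))))))))))
  step 29: S(S(S(S(S(S(add(Z, mul(add(Z, add(SZ, Z)), add(add(SSSZ, Z), add(Z, Z))))))))))
  step 30: S(S(S(S(S(S(mul(add(Z, add(SZ, Z)), add(add(SSSZ, Z), add(Z, Z)))))))))
  step 31: S(S(S(S(S(S(mul(add(SZ, Z), add(add(SSSZ, Z), add(Z, Z)))))))))
  step 32: S(S(S(S(S(S(mul(S(add(Z, Z)), add(add(SSSZ, Z), add(Z, Z)))))))))
  step 33: S(S(S(S(S(S(add(add(add(SSSZ, Z), add(Z, Z)), mul(add(Z, Z), add(add(SSSZ, Z), add(Z, Z))))))))))
  step 34: S(S(S(S(S(S(add(add(S(add(SSZ, Z)), add(Z, Z)), mul(add(Z, Z), add(add(SSSZ, Z), add(Z, Z))))))))))
  step 35: S(S(S(S(S(S(add(S(add(add(SSZ, Z), add(Z, Z))), mul(add(Z, Z), add(add(SSSZ, Z), add(Z, Z))))))))))
  step 36: S(S(S(S(S(S(S(add(add(add(SSZ, Z), add(Z, Z)), mul(add(Z, Z), add(add(SSSZ, Z), add(Z, Z)))))))))))
  step 37: S(S(S(S(S(S(S(add(add(S(add(SZ, Z)), add(Z, Z)), mul(add(Z, Z), add(add(SSSZ, Z), add(Z, Z)))))))))))
  step 38: S(S(S(S(S(S(S(add(S(add(add(SZ, Z), add(Z, Z))), mul(add(Z, Z), add(add(SSSZ, Z), add(Z, Z)))))))))))
  step 39: S(S(S(S(S(S(S(S(add(add(add(SZ, Z), add(Z, Z)), mul(add(Z, Z), add(add(SSSZ, Z), add(Z, Z))))))))))))
  step 40: S(S(S(S(S(S(S(S(add(add(S(add(Z, Z)), add(Z, Z)), mul(add(Z, Z), add(add(SSSZ, Z), add(Z, Z))))))))))))
  step 41: S(S(S(S(S(S(S(S(add(S(add(add(Z, Z), add(Z, Z))), mul(add(Z, Z), add(add(SSSZ, Z), add(Z, Z))))))))))))
  step 42: S(S(S(S(S(S(S(S(S(add(add(add(Z, Z), add(Z, Z)), mul(add(Z, Z), add(add(SSSZ, Z), add(Z, Z)))))))))))))
  step 43: S(S(S(S(S(S(S(S(S(add(add(Z, add(Z, Z)), mul(add(Z, Z), add(add(SSSZ, Z), add(Z, Z)))))))))))))
  step 44: S(S(S(S(S(S(S(S(S(add(add(Z, Z), mul(add(Z, Z), add(add(SSSZ, Z), add(Z, Z)))))))))))))
  step 45: S(S(S(S(S(S(S(S(S(add(Z, mul(add(Z, Z), add(add(SSSZ, Z), add(Z, Z)))))))))))))
  step 46: S(S(S(S(S(S(S(S(S(mul(add(Z, Z), add(add(SSSZ, Z), add(Z, Z))))))))))))
  step 47: S(S(S(S(S(S(S(S(S(mul(Z, add(add(SSSZ, Z), add(Z, Z))))))))))))
  step 48: S^9(Z)

Answer: normal form = S^9(Z)  (in 48 steps)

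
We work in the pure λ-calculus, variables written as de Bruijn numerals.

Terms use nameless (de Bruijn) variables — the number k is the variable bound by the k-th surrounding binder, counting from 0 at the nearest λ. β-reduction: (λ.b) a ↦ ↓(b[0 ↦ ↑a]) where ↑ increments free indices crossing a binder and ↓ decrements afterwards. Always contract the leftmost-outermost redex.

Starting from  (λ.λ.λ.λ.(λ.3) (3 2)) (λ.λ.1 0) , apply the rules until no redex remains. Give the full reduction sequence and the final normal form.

  start: (λ.λ.λ.λ.(λ.3) (3 2)) (λ.λ.1 0)
  step 1: λ.λ.λ.(λ.3) ((λ.λ.1 0) 2)
  step 2: λ.λ.λ.2

Answer: normal form = λ.λ.λ.2  (in 2 steps)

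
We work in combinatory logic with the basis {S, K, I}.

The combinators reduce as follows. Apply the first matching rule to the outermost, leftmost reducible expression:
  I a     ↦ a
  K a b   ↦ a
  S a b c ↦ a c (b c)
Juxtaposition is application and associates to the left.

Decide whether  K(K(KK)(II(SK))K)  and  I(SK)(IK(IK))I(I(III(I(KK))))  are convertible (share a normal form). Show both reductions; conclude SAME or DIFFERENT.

Answer: SAME — A ⇓ KK, B ⇓ KK

Derivation:
Term A:
  start: K(K(KK)(II(SK))K)
  →1  K(KKK)
  →2  KK

Term B:
  start: I(SK)(IK(IK))I(I(III(I(KK))))
  →1  SK(IK(IK))I(I(III(I(KK))))
  →2  KI(IK(IK)I)(I(III(I(KK))))
  →3  I(I(III(I(KK))))
  →4  I(III(I(KK)))
  →5  III(I(KK))
  →6  II(I(KK))
  →7  I(I(KK))
  →8  I(KK)
  →9  KK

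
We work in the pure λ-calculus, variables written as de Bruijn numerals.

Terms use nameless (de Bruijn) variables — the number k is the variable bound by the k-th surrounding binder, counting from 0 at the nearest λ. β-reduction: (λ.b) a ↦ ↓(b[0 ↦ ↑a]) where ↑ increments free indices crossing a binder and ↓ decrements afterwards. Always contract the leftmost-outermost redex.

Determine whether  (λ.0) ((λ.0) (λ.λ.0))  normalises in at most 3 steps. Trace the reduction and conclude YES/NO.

  start: (λ.0) ((λ.0) (λ.λ.0))
  →1  (λ.0) (λ.λ.0)
  →2  λ.λ.0

Answer: YES — reaches normal form λ.λ.0 in 2 ≤ 3 steps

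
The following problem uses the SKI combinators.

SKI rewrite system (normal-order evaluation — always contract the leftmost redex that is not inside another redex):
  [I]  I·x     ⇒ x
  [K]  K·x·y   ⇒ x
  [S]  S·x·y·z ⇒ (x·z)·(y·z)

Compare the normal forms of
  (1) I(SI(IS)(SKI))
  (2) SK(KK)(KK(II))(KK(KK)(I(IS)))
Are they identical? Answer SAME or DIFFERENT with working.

Answer: DIFFERENT — A ⇓ S(SKI), B ⇓ K(KS)

Working:
Term A:
  start: I(SI(IS)(SKI))
  →1  SI(IS)(SKI)
  →2  I(SKI)(IS(SKI))
  →3  SKI(IS(SKI))
  →4  K(IS(SKI))(I(IS(SKI)))
  →5  IS(SKI)
  →6  S(SKI)

Term B:
  start: SK(KK)(KK(II))(KK(KK)(I(IS)))
  →1  K(KK(II))(KK(KK(II)))(KK(KK)(I(IS)))
  →2  KK(II)(KK(KK)(I(IS)))
  →3  K(KK(KK)(I(IS)))
  →4  K(K(I(IS)))
  →5  K(K(IS))
  →6  K(KS)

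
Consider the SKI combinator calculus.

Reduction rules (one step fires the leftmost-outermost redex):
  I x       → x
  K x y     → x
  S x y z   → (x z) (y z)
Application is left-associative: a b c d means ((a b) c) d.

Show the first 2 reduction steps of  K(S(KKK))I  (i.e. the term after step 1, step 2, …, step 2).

Answer: after 2 steps: SK

Working:
  start: K(S(KKK))I
  →1  S(KKK)
  →2  SK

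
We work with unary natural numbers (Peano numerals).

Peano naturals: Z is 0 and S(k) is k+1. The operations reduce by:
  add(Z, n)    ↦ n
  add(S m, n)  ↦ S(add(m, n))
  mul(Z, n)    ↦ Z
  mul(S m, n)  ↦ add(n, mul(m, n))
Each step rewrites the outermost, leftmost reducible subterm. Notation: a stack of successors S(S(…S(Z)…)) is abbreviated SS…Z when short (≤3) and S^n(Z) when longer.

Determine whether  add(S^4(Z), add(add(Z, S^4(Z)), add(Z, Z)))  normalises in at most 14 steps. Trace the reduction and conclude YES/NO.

Answer: YES — reaches normal form S^8(Z) in 12 ≤ 14 steps

Derivation:
  start: add(S^4(Z), add(add(Z, S^4(Z)), add(Z, Z)))
  step 1: S(add(SSSZ, add(add(Z, S^4(Z)), add(Z, Z))))
  step 2: S(S(add(SSZ, add(add(Z, S^4(Z)), add(Z, Z)))))
  step 3: S(S(S(add(SZ, add(add(Z, S^4(Z)), add(Z, Z))))))
  step 4: S(S(S(S(add(Z, add(add(Z, S^4(Z)), add(Z, Z)))))))
  step 5: S(S(S(S(add(add(Z, S^4(Z)), add(Z, Z))))))
  step 6: S(S(S(S(add(S^4(Z), add(Z, Z))))))
  step 7: S(S(S(S(S(add(SSSZ, add(Z, Z)))))))
  step 8: S(S(S(S(S(S(add(SSZ, add(Z, Z))))))))
  step 9: S(S(S(S(S(S(S(add(SZ, add(Z, Z)))))))))
  step 10: S(S(S(S(S(S(S(S(add(Z, add(Z, Z))))))))))
  step 11: S(S(S(S(S(S(S(S(add(Z, Z)))))))))
  step 12: S^8(Z)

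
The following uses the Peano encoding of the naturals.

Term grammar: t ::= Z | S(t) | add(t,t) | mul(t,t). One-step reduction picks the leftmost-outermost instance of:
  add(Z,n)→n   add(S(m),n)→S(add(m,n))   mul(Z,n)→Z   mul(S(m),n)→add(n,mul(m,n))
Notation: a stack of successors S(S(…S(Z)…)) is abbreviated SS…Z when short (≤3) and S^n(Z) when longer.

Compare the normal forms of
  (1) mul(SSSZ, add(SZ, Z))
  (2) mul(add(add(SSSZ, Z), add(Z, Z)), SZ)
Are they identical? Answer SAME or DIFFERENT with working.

Term A:
  start: mul(SSSZ, add(SZ, Z))
  step 1: add(add(SZ, Z), mul(SSZ, add(SZ, Z)))
  step 2: add(S(add(Z, Z)), mul(SSZ, add(SZ, Z)))
  step 3: S(add(add(Z, Z), mul(SSZ, add(SZ, Z))))
  step 4: S(add(Z, mul(SSZ, add(SZ, Z))))
  step 5: S(mul(SSZ, add(SZ, Z)))
  step 6: S(add(add(SZ, Z), mul(SZ, add(SZ, Z))))
  step 7: S(add(S(add(Z, Z)), mul(SZ, add(SZ, Z))))
  step 8: S(S(add(add(Z, Z), mul(SZ, add(SZ, Z)))))
  step 9: S(S(add(Z, mul(SZ, add(SZ, Z)))))
  step 10: S(S(mul(SZ, add(SZ, Z))))
  step 11: S(S(add(add(SZ, Z), mul(Z, add(SZ, Z)))))
  step 12: S(S(add(S(add(Z, Z)), mul(Z, add(SZ, Z)))))
  step 13: S(S(S(add(add(Z, Z), mul(Z, add(SZ, Z))))))
  step 14: S(S(S(add(Z, mul(Z, add(SZ, Z))))))
  step 15: S(S(S(mul(Z, add(SZ, Z)))))
  step 16: SSSZ

Term B:
  start: mul(add(add(SSSZ, Z), add(Z, Z)), SZ)
  step 1: mul(add(S(add(SSZ, Z)), add(Z, Z)), SZ)
  step 2: mul(S(add(add(SSZ, Z), add(Z, Z))), SZ)
  step 3: add(SZ, mul(add(add(SSZ, Z), add(Z, Z)), SZ))
  step 4: S(add(Z, mul(add(add(SSZ, Z), add(Z, Z)), SZ)))
  step 5: S(mul(add(add(SSZ, Z), add(Z, Z)), SZ))
  step 6: S(mul(add(S(add(SZ, Z)), add(Z, Z)), SZ))
  step 7: S(mul(S(add(add(SZ, Z), add(Z, Z))), SZ))
  step 8: S(add(SZ, mul(add(add(SZ, Z), add(Z, Z)), SZ)))
  step 9: S(S(add(Z, mul(add(add(SZ, Z), add(Z, Z)), SZ))))
  step 10: S(S(mul(add(add(SZ, Z), add(Z, Z)), SZ)))
  step 11: S(S(mul(add(S(add(Z, Z)), add(Z, Z)), SZ)))
  step 12: S(S(mul(S(add(add(Z, Z), add(Z, Z))), SZ)))
  step 13: S(S(add(SZ, mul(add(add(Z, Z), add(Z, Z)), SZ))))
  step 14: S(S(S(add(Z, mul(add(add(Z, Z), add(Z, Z)), SZ)))))
  step 15: S(S(S(mul(add(add(Z, Z), add(Z, Z)), SZ))))
  step 16: S(S(S(mul(add(Z, add(Z, Z)), SZ))))
  step 17: S(S(S(mul(add(Z, Z), SZ))))
  step 18: S(S(S(mul(Z, SZ))))
  step 19: SSSZ

Answer: SAME — A ⇓ SSSZ, B ⇓ SSSZ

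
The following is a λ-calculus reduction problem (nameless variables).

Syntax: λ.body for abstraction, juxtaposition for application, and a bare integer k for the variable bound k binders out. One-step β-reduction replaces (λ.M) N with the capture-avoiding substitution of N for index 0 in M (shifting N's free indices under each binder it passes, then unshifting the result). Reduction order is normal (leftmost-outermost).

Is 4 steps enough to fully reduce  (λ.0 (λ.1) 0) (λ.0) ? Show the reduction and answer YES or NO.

  start: (λ.0 (λ.1) 0) (λ.0)
  step 1: (λ.0) (λ.λ.0) (λ.0)
  step 2: (λ.λ.0) (λ.0)
  step 3: λ.0

Answer: YES — reaches normal form λ.0 in 3 ≤ 4 steps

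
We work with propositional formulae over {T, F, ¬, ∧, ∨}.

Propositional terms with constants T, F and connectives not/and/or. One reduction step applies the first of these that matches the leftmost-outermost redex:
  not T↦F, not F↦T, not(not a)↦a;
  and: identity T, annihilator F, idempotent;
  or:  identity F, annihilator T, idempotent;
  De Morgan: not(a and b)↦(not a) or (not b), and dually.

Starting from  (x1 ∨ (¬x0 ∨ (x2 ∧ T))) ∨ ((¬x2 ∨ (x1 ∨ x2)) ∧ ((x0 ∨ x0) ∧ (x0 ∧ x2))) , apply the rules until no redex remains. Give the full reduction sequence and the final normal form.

Answer: normal form = (x1 ∨ (¬x0 ∨ x2)) ∨ ((¬x2 ∨ (x1 ∨ x2)) ∧ (x0 ∧ (x0 ∧ x2)))  (in 2 steps)

Reduction:
  start: (x1 ∨ (¬x0 ∨ (x2 ∧ T))) ∨ ((¬x2 ∨ (x1 ∨ x2)) ∧ ((x0 ∨ x0) ∧ (x0 ∧ x2)))
  →1  (x1 ∨ (¬x0 ∨ x2)) ∨ ((¬x2 ∨ (x1 ∨ x2)) ∧ ((x0 ∨ x0) ∧ (x0 ∧ x2)))
  →2  (x1 ∨ (¬x0 ∨ x2)) ∨ ((¬x2 ∨ (x1 ∨ x2)) ∧ (x0 ∧ (x0 ∧ x2)))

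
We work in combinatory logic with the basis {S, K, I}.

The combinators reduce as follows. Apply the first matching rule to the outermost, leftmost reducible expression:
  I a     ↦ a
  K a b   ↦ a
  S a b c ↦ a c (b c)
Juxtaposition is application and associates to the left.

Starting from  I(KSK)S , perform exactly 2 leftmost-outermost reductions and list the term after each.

  start: I(KSK)S
  [1] KSKS
  [2] SS

Answer: after 2 steps: SS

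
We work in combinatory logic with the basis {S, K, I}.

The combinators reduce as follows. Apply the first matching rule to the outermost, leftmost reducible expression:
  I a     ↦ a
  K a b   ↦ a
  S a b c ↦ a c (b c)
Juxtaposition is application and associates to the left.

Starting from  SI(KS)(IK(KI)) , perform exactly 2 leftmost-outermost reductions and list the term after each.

  start: SI(KS)(IK(KI))
  [1] I(IK(KI))(KS(IK(KI)))
  [2] IK(KI)(KS(IK(KI)))

Answer: after 2 steps: IK(KI)(KS(IK(KI)))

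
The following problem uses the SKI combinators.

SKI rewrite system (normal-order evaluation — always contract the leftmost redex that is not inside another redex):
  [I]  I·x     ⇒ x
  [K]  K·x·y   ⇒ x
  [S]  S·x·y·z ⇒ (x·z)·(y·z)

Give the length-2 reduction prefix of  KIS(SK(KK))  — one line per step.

Answer: after 2 steps: SK(KK)

Reduction:
  start: KIS(SK(KK))
  →1  I(SK(KK))
  →2  SK(KK)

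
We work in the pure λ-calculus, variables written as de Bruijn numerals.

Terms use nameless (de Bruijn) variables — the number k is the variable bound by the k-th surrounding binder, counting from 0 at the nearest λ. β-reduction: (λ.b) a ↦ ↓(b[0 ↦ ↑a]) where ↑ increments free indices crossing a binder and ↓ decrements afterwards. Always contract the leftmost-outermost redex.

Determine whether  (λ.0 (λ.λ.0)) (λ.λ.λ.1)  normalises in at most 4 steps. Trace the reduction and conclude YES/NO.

  start: (λ.0 (λ.λ.0)) (λ.λ.λ.1)
  →1  (λ.λ.λ.1) (λ.λ.0)
  →2  λ.λ.1

Answer: YES — reaches normal form λ.λ.1 in 2 ≤ 4 steps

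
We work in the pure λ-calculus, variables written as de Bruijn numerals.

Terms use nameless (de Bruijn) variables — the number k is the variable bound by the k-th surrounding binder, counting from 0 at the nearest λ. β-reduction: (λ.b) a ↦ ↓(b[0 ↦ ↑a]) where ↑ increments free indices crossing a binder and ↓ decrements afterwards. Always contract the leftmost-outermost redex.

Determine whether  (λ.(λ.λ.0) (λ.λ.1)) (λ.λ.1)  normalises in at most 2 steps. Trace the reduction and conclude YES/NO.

  start: (λ.(λ.λ.0) (λ.λ.1)) (λ.λ.1)
  →1  (λ.λ.0) (λ.λ.1)
  →2  λ.0

Answer: YES — reaches normal form λ.0 in 2 ≤ 2 steps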